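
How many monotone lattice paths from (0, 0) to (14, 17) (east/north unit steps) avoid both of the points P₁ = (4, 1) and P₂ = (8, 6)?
Number of paths = 209255602

Inclusion–exclusion. Total paths: C(31, 14) = 265182525. Through P₁: C(5, 4)·C(26, 10) = 26558675. Through P₂: C(14, 8)·C(17, 6) = 37165128. Since P₁ is strictly southwest of P₂, a monotone path through both must visit P₁ then P₂; paths through both = C(5, 4)·C(9, 4)·C(17, 6) = 7796880. Avoid both = 265182525 − 26558675 − 37165128 + 7796880 = 209255602.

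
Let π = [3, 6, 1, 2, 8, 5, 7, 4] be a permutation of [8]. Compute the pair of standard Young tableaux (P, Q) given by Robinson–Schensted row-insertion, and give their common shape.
P = [1, 2, 4, 7] / [3, 5, 8] / [6];  Q = [1, 2, 5, 7] / [3, 4, 6] / [8];  common shape = (4, 3, 1)

Row-insert the values π_1, π_2, … into P one at a time, bumping the leftmost entry strictly greater than the inserted value down to the next row. The recording tableau Q records, in position (i, j), the step at which that cell was added to P.
  Insert 3 (step 1): P = [3];  Q = [1]
  Insert 6 (step 2): P = [3, 6];  Q = [1, 2]
  Insert 1 (step 3): P = [1, 6] / [3];  Q = [1, 2] / [3]
  Insert 2 (step 4): P = [1, 2] / [3, 6];  Q = [1, 2] / [3, 4]
  Insert 8 (step 5): P = [1, 2, 8] / [3, 6];  Q = [1, 2, 5] / [3, 4]
  Insert 5 (step 6): P = [1, 2, 5] / [3, 6, 8];  Q = [1, 2, 5] / [3, 4, 6]
  Insert 7 (step 7): P = [1, 2, 5, 7] / [3, 6, 8];  Q = [1, 2, 5, 7] / [3, 4, 6]
  Insert 4 (step 8): P = [1, 2, 4, 7] / [3, 5, 8] / [6];  Q = [1, 2, 5, 7] / [3, 4, 6] / [8]
Final shape: (4, 3, 1).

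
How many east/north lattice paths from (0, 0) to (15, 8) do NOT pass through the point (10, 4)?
Number of paths = 364188

Total paths from (0, 0) to (15, 8): C(23, 15) = 490314. Paths through (10, 4): (paths (0, 0) → (10, 4)) × (paths (10, 4) → (15, 8)) = C(14, 10) · C(9, 5) = 1001 · 126 = 126126. Avoidance count = 490314 − 126126 = 364188.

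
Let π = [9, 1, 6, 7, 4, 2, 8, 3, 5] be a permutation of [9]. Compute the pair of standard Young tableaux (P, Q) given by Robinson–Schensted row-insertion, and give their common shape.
P = [1, 2, 3, 5] / [4, 7, 8] / [6] / [9];  Q = [1, 3, 4, 7] / [2, 8, 9] / [5] / [6];  common shape = (4, 3, 1, 1)

Row-insert the values π_1, π_2, … into P one at a time, bumping the leftmost entry strictly greater than the inserted value down to the next row. The recording tableau Q records, in position (i, j), the step at which that cell was added to P.
  Insert 9 (step 1): P = [9];  Q = [1]
  Insert 1 (step 2): P = [1] / [9];  Q = [1] / [2]
  Insert 6 (step 3): P = [1, 6] / [9];  Q = [1, 3] / [2]
  Insert 7 (step 4): P = [1, 6, 7] / [9];  Q = [1, 3, 4] / [2]
  Insert 4 (step 5): P = [1, 4, 7] / [6] / [9];  Q = [1, 3, 4] / [2] / [5]
  Insert 2 (step 6): P = [1, 2, 7] / [4] / [6] / [9];  Q = [1, 3, 4] / [2] / [5] / [6]
  Insert 8 (step 7): P = [1, 2, 7, 8] / [4] / [6] / [9];  Q = [1, 3, 4, 7] / [2] / [5] / [6]
  Insert 3 (step 8): P = [1, 2, 3, 8] / [4, 7] / [6] / [9];  Q = [1, 3, 4, 7] / [2, 8] / [5] / [6]
  Insert 5 (step 9): P = [1, 2, 3, 5] / [4, 7, 8] / [6] / [9];  Q = [1, 3, 4, 7] / [2, 8, 9] / [5] / [6]
Final shape: (4, 3, 1, 1).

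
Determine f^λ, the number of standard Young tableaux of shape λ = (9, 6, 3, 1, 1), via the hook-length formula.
# SYT of shape (9, 6, 3, 1, 1) = 50935808

Hook-length formula: f^λ = n! / Π hook(c), product over all cells c of the Young diagram. For λ = (9, 6, 3, 1, 1), n = 20 boxes. Hook lengths by row (left-to-right, top-to-bottom): [13, 10, 9, 7, 6, 5, 3, 2, 1]; [9, 6, 5, 3, 2, 1]; [5, 2, 1]; [2]; [1]. Product of hooks = 47764080000. So f^λ = 20! / 47764080000 = 2432902008176640000 / 47764080000 = 50935808.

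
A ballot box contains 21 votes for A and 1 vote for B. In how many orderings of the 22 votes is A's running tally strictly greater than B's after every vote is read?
Strict-lead orderings = 20

Total orderings of the 22 votes with 21 for A: C(22, 21) = 22. By the Bertrand ballot formula (Cycle Lemma / reflection principle), the number of orderings in which A is strictly ahead of B throughout is (p − q)/(p + q) · C(p + q, p) = (21 − 1)/(21 + 1) · 22 = 20.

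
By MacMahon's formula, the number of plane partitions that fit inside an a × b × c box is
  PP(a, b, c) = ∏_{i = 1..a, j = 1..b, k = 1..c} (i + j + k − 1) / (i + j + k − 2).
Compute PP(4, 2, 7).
PP(4, 2, 7) = 32670

Evaluate the triple product over i = 1..4, j = 1..2, k = 1..7. The factors are (2/1) · (3/2) · (4/3) · (5/4) · (6/5) · (7/6) · (8/7) · (3/2) · … (56 factors total). The numerators and denominators telescope so the product is an integer; carrying out the multiplication exactly gives PP(4, 2, 7) = 32670.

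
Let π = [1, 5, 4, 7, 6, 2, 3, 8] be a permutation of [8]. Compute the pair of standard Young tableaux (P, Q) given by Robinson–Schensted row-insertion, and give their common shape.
P = [1, 2, 3, 8] / [4, 6] / [5, 7];  Q = [1, 2, 4, 8] / [3, 5] / [6, 7];  common shape = (4, 2, 2)

Row-insert the values π_1, π_2, … into P one at a time, bumping the leftmost entry strictly greater than the inserted value down to the next row. The recording tableau Q records, in position (i, j), the step at which that cell was added to P.
  Insert 1 (step 1): P = [1];  Q = [1]
  Insert 5 (step 2): P = [1, 5];  Q = [1, 2]
  Insert 4 (step 3): P = [1, 4] / [5];  Q = [1, 2] / [3]
  Insert 7 (step 4): P = [1, 4, 7] / [5];  Q = [1, 2, 4] / [3]
  Insert 6 (step 5): P = [1, 4, 6] / [5, 7];  Q = [1, 2, 4] / [3, 5]
  Insert 2 (step 6): P = [1, 2, 6] / [4, 7] / [5];  Q = [1, 2, 4] / [3, 5] / [6]
  Insert 3 (step 7): P = [1, 2, 3] / [4, 6] / [5, 7];  Q = [1, 2, 4] / [3, 5] / [6, 7]
  Insert 8 (step 8): P = [1, 2, 3, 8] / [4, 6] / [5, 7];  Q = [1, 2, 4, 8] / [3, 5] / [6, 7]
Final shape: (4, 2, 2).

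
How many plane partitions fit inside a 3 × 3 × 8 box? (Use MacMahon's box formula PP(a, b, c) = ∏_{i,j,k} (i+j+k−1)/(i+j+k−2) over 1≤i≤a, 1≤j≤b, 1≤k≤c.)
PP(3, 3, 8) = 259545

Evaluate the triple product over i = 1..3, j = 1..3, k = 1..8. The factors are (2/1) · (3/2) · (4/3) · (5/4) · (6/5) · (7/6) · (8/7) · (9/8) · … (72 factors total). The numerators and denominators telescope so the product is an integer; carrying out the multiplication exactly gives PP(3, 3, 8) = 259545.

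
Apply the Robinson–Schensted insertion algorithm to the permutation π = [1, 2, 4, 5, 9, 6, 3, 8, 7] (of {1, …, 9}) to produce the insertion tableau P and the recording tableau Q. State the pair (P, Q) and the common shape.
P = [1, 2, 3, 5, 6, 7] / [4, 8] / [9];  Q = [1, 2, 3, 4, 5, 8] / [6, 9] / [7];  common shape = (6, 2, 1)

Row-insert the values π_1, π_2, … into P one at a time, bumping the leftmost entry strictly greater than the inserted value down to the next row. The recording tableau Q records, in position (i, j), the step at which that cell was added to P.
  Insert 1 (step 1): P = [1];  Q = [1]
  Insert 2 (step 2): P = [1, 2];  Q = [1, 2]
  Insert 4 (step 3): P = [1, 2, 4];  Q = [1, 2, 3]
  Insert 5 (step 4): P = [1, 2, 4, 5];  Q = [1, 2, 3, 4]
  Insert 9 (step 5): P = [1, 2, 4, 5, 9];  Q = [1, 2, 3, 4, 5]
  Insert 6 (step 6): P = [1, 2, 4, 5, 6] / [9];  Q = [1, 2, 3, 4, 5] / [6]
  Insert 3 (step 7): P = [1, 2, 3, 5, 6] / [4] / [9];  Q = [1, 2, 3, 4, 5] / [6] / [7]
  Insert 8 (step 8): P = [1, 2, 3, 5, 6, 8] / [4] / [9];  Q = [1, 2, 3, 4, 5, 8] / [6] / [7]
  Insert 7 (step 9): P = [1, 2, 3, 5, 6, 7] / [4, 8] / [9];  Q = [1, 2, 3, 4, 5, 8] / [6, 9] / [7]
Final shape: (6, 2, 1).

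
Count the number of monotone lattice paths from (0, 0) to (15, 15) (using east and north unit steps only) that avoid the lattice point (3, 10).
Number of paths = 153347752

Total paths from (0, 0) to (15, 15): C(30, 15) = 155117520. Paths through (3, 10): (paths (0, 0) → (3, 10)) × (paths (3, 10) → (15, 15)) = C(13, 3) · C(17, 12) = 286 · 6188 = 1769768. Avoidance count = 155117520 − 1769768 = 153347752.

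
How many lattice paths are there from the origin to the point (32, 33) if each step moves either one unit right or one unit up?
Number of paths = 3609714217008132870

A monotone lattice path from (0, 0) to (32, 33) consists of 32 east steps and 33 north steps in some order, so it is determined by which 32 of the 65 steps are east. The count is C(65, 32) = 3609714217008132870.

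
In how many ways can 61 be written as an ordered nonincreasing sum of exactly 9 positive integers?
p(61, 9 parts) = 57358

Partitions of n into exactly k parts are in bijection with partitions of n − k into at most k parts (subtract 1 from each part). So p(61, exactly 9) = p(52, parts ≤ 9). Computing via the recurrence p(m, j) = p(m, j−1) + p(m−j, j) gives 57358.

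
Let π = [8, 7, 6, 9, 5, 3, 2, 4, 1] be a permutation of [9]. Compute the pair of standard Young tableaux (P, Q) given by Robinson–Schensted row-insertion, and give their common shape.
P = [1, 4] / [2, 9] / [3] / [5] / [6] / [7] / [8];  Q = [1, 4] / [2, 8] / [3] / [5] / [6] / [7] / [9];  common shape = (2, 2, 1, 1, 1, 1, 1)

Row-insert the values π_1, π_2, … into P one at a time, bumping the leftmost entry strictly greater than the inserted value down to the next row. The recording tableau Q records, in position (i, j), the step at which that cell was added to P.
  Insert 8 (step 1): P = [8];  Q = [1]
  Insert 7 (step 2): P = [7] / [8];  Q = [1] / [2]
  Insert 6 (step 3): P = [6] / [7] / [8];  Q = [1] / [2] / [3]
  Insert 9 (step 4): P = [6, 9] / [7] / [8];  Q = [1, 4] / [2] / [3]
  Insert 5 (step 5): P = [5, 9] / [6] / [7] / [8];  Q = [1, 4] / [2] / [3] / [5]
  Insert 3 (step 6): P = [3, 9] / [5] / [6] / [7] / [8];  Q = [1, 4] / [2] / [3] / [5] / [6]
  Insert 2 (step 7): P = [2, 9] / [3] / [5] / [6] / [7] / [8];  Q = [1, 4] / [2] / [3] / [5] / [6] / [7]
  Insert 4 (step 8): P = [2, 4] / [3, 9] / [5] / [6] / [7] / [8];  Q = [1, 4] / [2, 8] / [3] / [5] / [6] / [7]
  Insert 1 (step 9): P = [1, 4] / [2, 9] / [3] / [5] / [6] / [7] / [8];  Q = [1, 4] / [2, 8] / [3] / [5] / [6] / [7] / [9]
Final shape: (2, 2, 1, 1, 1, 1, 1).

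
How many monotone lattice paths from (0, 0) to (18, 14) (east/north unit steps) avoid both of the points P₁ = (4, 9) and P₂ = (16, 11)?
Number of paths = 333393280

Inclusion–exclusion. Total paths: C(32, 18) = 471435600. Through P₁: C(13, 4)·C(19, 14) = 8314020. Through P₂: C(27, 16)·C(5, 2) = 130378950. Since P₁ is strictly southwest of P₂, a monotone path through both must visit P₁ then P₂; paths through both = C(13, 4)·C(14, 12)·C(5, 2) = 650650. Avoid both = 471435600 − 8314020 − 130378950 + 650650 = 333393280.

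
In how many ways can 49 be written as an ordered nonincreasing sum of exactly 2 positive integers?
p(49, 2 parts) = 24

Partitions of n into exactly k parts are in bijection with partitions of n − k into at most k parts (subtract 1 from each part). So p(49, exactly 2) = p(47, parts ≤ 2). Computing via the recurrence p(m, j) = p(m, j−1) + p(m−j, j) gives 24.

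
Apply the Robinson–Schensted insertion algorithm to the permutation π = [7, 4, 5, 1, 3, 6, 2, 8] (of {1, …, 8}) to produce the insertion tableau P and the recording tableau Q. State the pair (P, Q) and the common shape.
P = [1, 2, 6, 8] / [3, 5] / [4] / [7];  Q = [1, 3, 6, 8] / [2, 5] / [4] / [7];  common shape = (4, 2, 1, 1)

Row-insert the values π_1, π_2, … into P one at a time, bumping the leftmost entry strictly greater than the inserted value down to the next row. The recording tableau Q records, in position (i, j), the step at which that cell was added to P.
  Insert 7 (step 1): P = [7];  Q = [1]
  Insert 4 (step 2): P = [4] / [7];  Q = [1] / [2]
  Insert 5 (step 3): P = [4, 5] / [7];  Q = [1, 3] / [2]
  Insert 1 (step 4): P = [1, 5] / [4] / [7];  Q = [1, 3] / [2] / [4]
  Insert 3 (step 5): P = [1, 3] / [4, 5] / [7];  Q = [1, 3] / [2, 5] / [4]
  Insert 6 (step 6): P = [1, 3, 6] / [4, 5] / [7];  Q = [1, 3, 6] / [2, 5] / [4]
  Insert 2 (step 7): P = [1, 2, 6] / [3, 5] / [4] / [7];  Q = [1, 3, 6] / [2, 5] / [4] / [7]
  Insert 8 (step 8): P = [1, 2, 6, 8] / [3, 5] / [4] / [7];  Q = [1, 3, 6, 8] / [2, 5] / [4] / [7]
Final shape: (4, 2, 1, 1).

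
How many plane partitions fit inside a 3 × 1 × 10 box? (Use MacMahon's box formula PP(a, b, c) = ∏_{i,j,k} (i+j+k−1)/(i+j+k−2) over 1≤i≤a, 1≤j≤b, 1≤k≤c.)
PP(3, 1, 10) = 286

Evaluate the triple product over i = 1..3, j = 1..1, k = 1..10. The factors are (2/1) · (3/2) · (4/3) · (5/4) · (6/5) · (7/6) · (8/7) · (9/8) · … (30 factors total). The numerators and denominators telescope so the product is an integer; carrying out the multiplication exactly gives PP(3, 1, 10) = 286.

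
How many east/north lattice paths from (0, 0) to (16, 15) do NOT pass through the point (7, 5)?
Number of paths = 227376819

Total paths from (0, 0) to (16, 15): C(31, 16) = 300540195. Paths through (7, 5): (paths (0, 0) → (7, 5)) × (paths (7, 5) → (16, 15)) = C(12, 7) · C(19, 9) = 792 · 92378 = 73163376. Avoidance count = 300540195 − 73163376 = 227376819.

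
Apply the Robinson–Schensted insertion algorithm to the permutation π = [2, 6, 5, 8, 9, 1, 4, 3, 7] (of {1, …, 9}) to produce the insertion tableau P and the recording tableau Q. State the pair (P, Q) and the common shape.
P = [1, 3, 7, 9] / [2, 4, 8] / [5] / [6];  Q = [1, 2, 4, 5] / [3, 7, 9] / [6] / [8];  common shape = (4, 3, 1, 1)

Row-insert the values π_1, π_2, … into P one at a time, bumping the leftmost entry strictly greater than the inserted value down to the next row. The recording tableau Q records, in position (i, j), the step at which that cell was added to P.
  Insert 2 (step 1): P = [2];  Q = [1]
  Insert 6 (step 2): P = [2, 6];  Q = [1, 2]
  Insert 5 (step 3): P = [2, 5] / [6];  Q = [1, 2] / [3]
  Insert 8 (step 4): P = [2, 5, 8] / [6];  Q = [1, 2, 4] / [3]
  Insert 9 (step 5): P = [2, 5, 8, 9] / [6];  Q = [1, 2, 4, 5] / [3]
  Insert 1 (step 6): P = [1, 5, 8, 9] / [2] / [6];  Q = [1, 2, 4, 5] / [3] / [6]
  Insert 4 (step 7): P = [1, 4, 8, 9] / [2, 5] / [6];  Q = [1, 2, 4, 5] / [3, 7] / [6]
  Insert 3 (step 8): P = [1, 3, 8, 9] / [2, 4] / [5] / [6];  Q = [1, 2, 4, 5] / [3, 7] / [6] / [8]
  Insert 7 (step 9): P = [1, 3, 7, 9] / [2, 4, 8] / [5] / [6];  Q = [1, 2, 4, 5] / [3, 7, 9] / [6] / [8]
Final shape: (4, 3, 1, 1).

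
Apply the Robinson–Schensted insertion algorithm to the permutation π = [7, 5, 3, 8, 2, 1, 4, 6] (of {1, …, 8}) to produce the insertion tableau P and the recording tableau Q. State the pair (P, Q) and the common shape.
P = [1, 4, 6] / [2, 8] / [3] / [5] / [7];  Q = [1, 4, 8] / [2, 7] / [3] / [5] / [6];  common shape = (3, 2, 1, 1, 1)

Row-insert the values π_1, π_2, … into P one at a time, bumping the leftmost entry strictly greater than the inserted value down to the next row. The recording tableau Q records, in position (i, j), the step at which that cell was added to P.
  Insert 7 (step 1): P = [7];  Q = [1]
  Insert 5 (step 2): P = [5] / [7];  Q = [1] / [2]
  Insert 3 (step 3): P = [3] / [5] / [7];  Q = [1] / [2] / [3]
  Insert 8 (step 4): P = [3, 8] / [5] / [7];  Q = [1, 4] / [2] / [3]
  Insert 2 (step 5): P = [2, 8] / [3] / [5] / [7];  Q = [1, 4] / [2] / [3] / [5]
  Insert 1 (step 6): P = [1, 8] / [2] / [3] / [5] / [7];  Q = [1, 4] / [2] / [3] / [5] / [6]
  Insert 4 (step 7): P = [1, 4] / [2, 8] / [3] / [5] / [7];  Q = [1, 4] / [2, 7] / [3] / [5] / [6]
  Insert 6 (step 8): P = [1, 4, 6] / [2, 8] / [3] / [5] / [7];  Q = [1, 4, 8] / [2, 7] / [3] / [5] / [6]
Final shape: (3, 2, 1, 1, 1).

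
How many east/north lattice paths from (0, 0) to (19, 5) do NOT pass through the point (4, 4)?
Number of paths = 41384

Total paths from (0, 0) to (19, 5): C(24, 19) = 42504. Paths through (4, 4): (paths (0, 0) → (4, 4)) × (paths (4, 4) → (19, 5)) = C(8, 4) · C(16, 15) = 70 · 16 = 1120. Avoidance count = 42504 − 1120 = 41384.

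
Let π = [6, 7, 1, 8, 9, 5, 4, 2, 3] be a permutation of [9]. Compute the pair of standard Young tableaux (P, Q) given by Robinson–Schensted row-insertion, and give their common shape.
P = [1, 2, 3, 9] / [4, 7, 8] / [5] / [6];  Q = [1, 2, 4, 5] / [3, 6, 9] / [7] / [8];  common shape = (4, 3, 1, 1)

Row-insert the values π_1, π_2, … into P one at a time, bumping the leftmost entry strictly greater than the inserted value down to the next row. The recording tableau Q records, in position (i, j), the step at which that cell was added to P.
  Insert 6 (step 1): P = [6];  Q = [1]
  Insert 7 (step 2): P = [6, 7];  Q = [1, 2]
  Insert 1 (step 3): P = [1, 7] / [6];  Q = [1, 2] / [3]
  Insert 8 (step 4): P = [1, 7, 8] / [6];  Q = [1, 2, 4] / [3]
  Insert 9 (step 5): P = [1, 7, 8, 9] / [6];  Q = [1, 2, 4, 5] / [3]
  Insert 5 (step 6): P = [1, 5, 8, 9] / [6, 7];  Q = [1, 2, 4, 5] / [3, 6]
  Insert 4 (step 7): P = [1, 4, 8, 9] / [5, 7] / [6];  Q = [1, 2, 4, 5] / [3, 6] / [7]
  Insert 2 (step 8): P = [1, 2, 8, 9] / [4, 7] / [5] / [6];  Q = [1, 2, 4, 5] / [3, 6] / [7] / [8]
  Insert 3 (step 9): P = [1, 2, 3, 9] / [4, 7, 8] / [5] / [6];  Q = [1, 2, 4, 5] / [3, 6, 9] / [7] / [8]
Final shape: (4, 3, 1, 1).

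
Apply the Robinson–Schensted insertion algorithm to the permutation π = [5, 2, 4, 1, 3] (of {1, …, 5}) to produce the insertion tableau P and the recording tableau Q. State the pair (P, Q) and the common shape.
P = [1, 3] / [2, 4] / [5];  Q = [1, 3] / [2, 5] / [4];  common shape = (2, 2, 1)

Row-insert the values π_1, π_2, … into P one at a time, bumping the leftmost entry strictly greater than the inserted value down to the next row. The recording tableau Q records, in position (i, j), the step at which that cell was added to P.
  Insert 5 (step 1): P = [5];  Q = [1]
  Insert 2 (step 2): P = [2] / [5];  Q = [1] / [2]
  Insert 4 (step 3): P = [2, 4] / [5];  Q = [1, 3] / [2]
  Insert 1 (step 4): P = [1, 4] / [2] / [5];  Q = [1, 3] / [2] / [4]
  Insert 3 (step 5): P = [1, 3] / [2, 4] / [5];  Q = [1, 3] / [2, 5] / [4]
Final shape: (2, 2, 1).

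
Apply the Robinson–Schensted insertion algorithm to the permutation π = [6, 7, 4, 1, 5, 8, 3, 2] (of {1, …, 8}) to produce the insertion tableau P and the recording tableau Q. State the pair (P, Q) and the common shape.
P = [1, 2, 8] / [3, 5] / [4, 7] / [6];  Q = [1, 2, 6] / [3, 5] / [4, 7] / [8];  common shape = (3, 2, 2, 1)

Row-insert the values π_1, π_2, … into P one at a time, bumping the leftmost entry strictly greater than the inserted value down to the next row. The recording tableau Q records, in position (i, j), the step at which that cell was added to P.
  Insert 6 (step 1): P = [6];  Q = [1]
  Insert 7 (step 2): P = [6, 7];  Q = [1, 2]
  Insert 4 (step 3): P = [4, 7] / [6];  Q = [1, 2] / [3]
  Insert 1 (step 4): P = [1, 7] / [4] / [6];  Q = [1, 2] / [3] / [4]
  Insert 5 (step 5): P = [1, 5] / [4, 7] / [6];  Q = [1, 2] / [3, 5] / [4]
  Insert 8 (step 6): P = [1, 5, 8] / [4, 7] / [6];  Q = [1, 2, 6] / [3, 5] / [4]
  Insert 3 (step 7): P = [1, 3, 8] / [4, 5] / [6, 7];  Q = [1, 2, 6] / [3, 5] / [4, 7]
  Insert 2 (step 8): P = [1, 2, 8] / [3, 5] / [4, 7] / [6];  Q = [1, 2, 6] / [3, 5] / [4, 7] / [8]
Final shape: (3, 2, 2, 1).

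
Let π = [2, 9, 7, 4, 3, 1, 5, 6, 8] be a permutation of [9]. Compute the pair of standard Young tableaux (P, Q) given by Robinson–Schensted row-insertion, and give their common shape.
P = [1, 3, 5, 6, 8] / [2] / [4] / [7] / [9];  Q = [1, 2, 7, 8, 9] / [3] / [4] / [5] / [6];  common shape = (5, 1, 1, 1, 1)

Row-insert the values π_1, π_2, … into P one at a time, bumping the leftmost entry strictly greater than the inserted value down to the next row. The recording tableau Q records, in position (i, j), the step at which that cell was added to P.
  Insert 2 (step 1): P = [2];  Q = [1]
  Insert 9 (step 2): P = [2, 9];  Q = [1, 2]
  Insert 7 (step 3): P = [2, 7] / [9];  Q = [1, 2] / [3]
  Insert 4 (step 4): P = [2, 4] / [7] / [9];  Q = [1, 2] / [3] / [4]
  Insert 3 (step 5): P = [2, 3] / [4] / [7] / [9];  Q = [1, 2] / [3] / [4] / [5]
  Insert 1 (step 6): P = [1, 3] / [2] / [4] / [7] / [9];  Q = [1, 2] / [3] / [4] / [5] / [6]
  Insert 5 (step 7): P = [1, 3, 5] / [2] / [4] / [7] / [9];  Q = [1, 2, 7] / [3] / [4] / [5] / [6]
  Insert 6 (step 8): P = [1, 3, 5, 6] / [2] / [4] / [7] / [9];  Q = [1, 2, 7, 8] / [3] / [4] / [5] / [6]
  Insert 8 (step 9): P = [1, 3, 5, 6, 8] / [2] / [4] / [7] / [9];  Q = [1, 2, 7, 8, 9] / [3] / [4] / [5] / [6]
Final shape: (5, 1, 1, 1, 1).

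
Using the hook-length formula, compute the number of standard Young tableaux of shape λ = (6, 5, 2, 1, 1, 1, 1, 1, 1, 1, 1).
# SYT of shape (6, 5, 2, 1, 1, 1, 1, 1, 1, 1, 1) = 44895708

Hook-length formula: f^λ = n! / Π hook(c), product over all cells c of the Young diagram. For λ = (6, 5, 2, 1, 1, 1, 1, 1, 1, 1, 1), n = 21 boxes. Hook lengths by row (left-to-right, top-to-bottom): [16, 7, 5, 4, 3, 1]; [14, 5, 3, 2, 1]; [10, 1]; [8]; [7]; [6]; [5]; [4]; [3]; [2]; [1]. Product of hooks = 1137991680000. So f^λ = 21! / 1137991680000 = 51090942171709440000 / 1137991680000 = 44895708.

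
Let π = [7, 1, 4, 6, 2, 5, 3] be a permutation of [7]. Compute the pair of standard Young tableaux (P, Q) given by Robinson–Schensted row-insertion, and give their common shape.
P = [1, 2, 3] / [4, 5] / [6] / [7];  Q = [1, 3, 4] / [2, 6] / [5] / [7];  common shape = (3, 2, 1, 1)

Row-insert the values π_1, π_2, … into P one at a time, bumping the leftmost entry strictly greater than the inserted value down to the next row. The recording tableau Q records, in position (i, j), the step at which that cell was added to P.
  Insert 7 (step 1): P = [7];  Q = [1]
  Insert 1 (step 2): P = [1] / [7];  Q = [1] / [2]
  Insert 4 (step 3): P = [1, 4] / [7];  Q = [1, 3] / [2]
  Insert 6 (step 4): P = [1, 4, 6] / [7];  Q = [1, 3, 4] / [2]
  Insert 2 (step 5): P = [1, 2, 6] / [4] / [7];  Q = [1, 3, 4] / [2] / [5]
  Insert 5 (step 6): P = [1, 2, 5] / [4, 6] / [7];  Q = [1, 3, 4] / [2, 6] / [5]
  Insert 3 (step 7): P = [1, 2, 3] / [4, 5] / [6] / [7];  Q = [1, 3, 4] / [2, 6] / [5] / [7]
Final shape: (3, 2, 1, 1).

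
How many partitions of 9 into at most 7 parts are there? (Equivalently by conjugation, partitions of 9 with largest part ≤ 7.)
p(9, parts ≤ 7) = 28

Partitions of 9 with all parts ≤ 7: 7+2, 7+1+1, 6+3, 6+2+1, 6+1+1+1, 5+4, 5+3+1, 5+2+2, 5+2+1+1, 5+1+1+1+1, 4+4+1, 4+3+2, 4+3+1+1, 4+2+2+1, 4+2+1+1+1, 4+1+1+1+1+1, 3+3+3, 3+3+2+1, 3+3+1+1+1, 3+2+2+2, 3+2+2+1+1, 3+2+1+1+1+1, 3+1+1+1+1+1+1, 2+2+2+2+1, 2+2+2+1+1+1, 2+2+1+1+1+1+1, 2+1+1+1+1+1+1+1, 1+1+1+1+1+1+1+1+1. Count = 28.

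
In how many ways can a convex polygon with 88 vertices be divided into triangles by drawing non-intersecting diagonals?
C_86 = 4180080073556524734514695828170907458428751314320

These polygon triangulations are counted by the Catalan number C_n = (1/(n + 1)) · C(2n, n). For n = 86: C_86 = (1/87) · C(172, 86) = 363666966399417651902778537050868948883301364345840/87 = 4180080073556524734514695828170907458428751314320.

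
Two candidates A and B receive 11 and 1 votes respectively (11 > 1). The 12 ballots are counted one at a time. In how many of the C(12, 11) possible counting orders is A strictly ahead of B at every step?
Strict-lead orderings = 10

Total orderings of the 12 votes with 11 for A: C(12, 11) = 12. By the Bertrand ballot formula (Cycle Lemma / reflection principle), the number of orderings in which A is strictly ahead of B throughout is (p − q)/(p + q) · C(p + q, p) = (11 − 1)/(11 + 1) · 12 = 10.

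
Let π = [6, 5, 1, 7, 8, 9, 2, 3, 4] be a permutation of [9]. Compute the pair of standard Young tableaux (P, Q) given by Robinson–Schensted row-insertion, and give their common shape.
P = [1, 2, 3, 4] / [5, 7, 8, 9] / [6];  Q = [1, 4, 5, 6] / [2, 7, 8, 9] / [3];  common shape = (4, 4, 1)

Row-insert the values π_1, π_2, … into P one at a time, bumping the leftmost entry strictly greater than the inserted value down to the next row. The recording tableau Q records, in position (i, j), the step at which that cell was added to P.
  Insert 6 (step 1): P = [6];  Q = [1]
  Insert 5 (step 2): P = [5] / [6];  Q = [1] / [2]
  Insert 1 (step 3): P = [1] / [5] / [6];  Q = [1] / [2] / [3]
  Insert 7 (step 4): P = [1, 7] / [5] / [6];  Q = [1, 4] / [2] / [3]
  Insert 8 (step 5): P = [1, 7, 8] / [5] / [6];  Q = [1, 4, 5] / [2] / [3]
  Insert 9 (step 6): P = [1, 7, 8, 9] / [5] / [6];  Q = [1, 4, 5, 6] / [2] / [3]
  Insert 2 (step 7): P = [1, 2, 8, 9] / [5, 7] / [6];  Q = [1, 4, 5, 6] / [2, 7] / [3]
  Insert 3 (step 8): P = [1, 2, 3, 9] / [5, 7, 8] / [6];  Q = [1, 4, 5, 6] / [2, 7, 8] / [3]
  Insert 4 (step 9): P = [1, 2, 3, 4] / [5, 7, 8, 9] / [6];  Q = [1, 4, 5, 6] / [2, 7, 8, 9] / [3]
Final shape: (4, 4, 1).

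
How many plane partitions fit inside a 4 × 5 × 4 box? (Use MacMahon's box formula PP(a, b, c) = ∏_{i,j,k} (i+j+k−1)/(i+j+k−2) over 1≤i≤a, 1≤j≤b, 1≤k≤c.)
PP(4, 5, 4) = 1646568

Evaluate the triple product over i = 1..4, j = 1..5, k = 1..4. The factors are (2/1) · (3/2) · (4/3) · (5/4) · (3/2) · (4/3) · (5/4) · (6/5) · … (80 factors total). The numerators and denominators telescope so the product is an integer; carrying out the multiplication exactly gives PP(4, 5, 4) = 1646568.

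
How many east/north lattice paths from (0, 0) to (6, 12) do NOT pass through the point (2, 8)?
Number of paths = 15414

Total paths from (0, 0) to (6, 12): C(18, 6) = 18564. Paths through (2, 8): (paths (0, 0) → (2, 8)) × (paths (2, 8) → (6, 12)) = C(10, 2) · C(8, 4) = 45 · 70 = 3150. Avoidance count = 18564 − 3150 = 15414.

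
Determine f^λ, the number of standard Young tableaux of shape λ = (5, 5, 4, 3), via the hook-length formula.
# SYT of shape (5, 5, 4, 3) = 583440

Hook-length formula: f^λ = n! / Π hook(c), product over all cells c of the Young diagram. For λ = (5, 5, 4, 3), n = 17 boxes. Hook lengths by row (left-to-right, top-to-bottom): [8, 7, 6, 4, 2]; [7, 6, 5, 3, 1]; [5, 4, 3, 1]; [3, 2, 1]. Product of hooks = 609638400. So f^λ = 17! / 609638400 = 355687428096000 / 609638400 = 583440.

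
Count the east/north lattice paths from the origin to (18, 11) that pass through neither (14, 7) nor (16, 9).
Number of paths = 18385920

Inclusion–exclusion. Total paths: C(29, 18) = 34597290. Through P₁: C(21, 14)·C(8, 4) = 8139600. Through P₂: C(25, 16)·C(4, 2) = 12257850. Since P₁ is strictly southwest of P₂, a monotone path through both must visit P₁ then P₂; paths through both = C(21, 14)·C(4, 2)·C(4, 2) = 4186080. Avoid both = 34597290 − 8139600 − 12257850 + 4186080 = 18385920.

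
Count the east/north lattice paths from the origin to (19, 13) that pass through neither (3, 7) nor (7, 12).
Number of paths = 337961556

Inclusion–exclusion. Total paths: C(32, 19) = 347373600. Through P₁: C(10, 3)·C(22, 16) = 8953560. Through P₂: C(19, 7)·C(13, 12) = 655044. Since P₁ is strictly southwest of P₂, a monotone path through both must visit P₁ then P₂; paths through both = C(10, 3)·C(9, 4)·C(13, 12) = 196560. Avoid both = 347373600 − 8953560 − 655044 + 196560 = 337961556.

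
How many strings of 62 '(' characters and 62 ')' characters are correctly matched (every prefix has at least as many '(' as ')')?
C_62 = 24139737743045626825711458546273312

These balanced parentheses are counted by the Catalan number C_n = (1/(n + 1)) · C(2n, n). For n = 62: C_62 = (1/63) · C(124, 62) = 1520803477811874490019821888415218656/63 = 24139737743045626825711458546273312.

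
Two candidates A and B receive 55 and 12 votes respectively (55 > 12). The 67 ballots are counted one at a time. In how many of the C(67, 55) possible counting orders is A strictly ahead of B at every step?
Strict-lead orderings = 3848796685552

Total orderings of the 67 votes with 55 for A: C(67, 55) = 5996962277488. By the Bertrand ballot formula (Cycle Lemma / reflection principle), the number of orderings in which A is strictly ahead of B throughout is (p − q)/(p + q) · C(p + q, p) = (55 − 12)/(55 + 12) · 5996962277488 = 3848796685552.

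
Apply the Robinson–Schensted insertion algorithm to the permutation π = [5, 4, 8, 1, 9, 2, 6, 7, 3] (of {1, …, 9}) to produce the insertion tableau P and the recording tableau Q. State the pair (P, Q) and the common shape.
P = [1, 2, 3, 7] / [4, 6, 9] / [5, 8];  Q = [1, 3, 5, 8] / [2, 6, 7] / [4, 9];  common shape = (4, 3, 2)

Row-insert the values π_1, π_2, … into P one at a time, bumping the leftmost entry strictly greater than the inserted value down to the next row. The recording tableau Q records, in position (i, j), the step at which that cell was added to P.
  Insert 5 (step 1): P = [5];  Q = [1]
  Insert 4 (step 2): P = [4] / [5];  Q = [1] / [2]
  Insert 8 (step 3): P = [4, 8] / [5];  Q = [1, 3] / [2]
  Insert 1 (step 4): P = [1, 8] / [4] / [5];  Q = [1, 3] / [2] / [4]
  Insert 9 (step 5): P = [1, 8, 9] / [4] / [5];  Q = [1, 3, 5] / [2] / [4]
  Insert 2 (step 6): P = [1, 2, 9] / [4, 8] / [5];  Q = [1, 3, 5] / [2, 6] / [4]
  Insert 6 (step 7): P = [1, 2, 6] / [4, 8, 9] / [5];  Q = [1, 3, 5] / [2, 6, 7] / [4]
  Insert 7 (step 8): P = [1, 2, 6, 7] / [4, 8, 9] / [5];  Q = [1, 3, 5, 8] / [2, 6, 7] / [4]
  Insert 3 (step 9): P = [1, 2, 3, 7] / [4, 6, 9] / [5, 8];  Q = [1, 3, 5, 8] / [2, 6, 7] / [4, 9]
Final shape: (4, 3, 2).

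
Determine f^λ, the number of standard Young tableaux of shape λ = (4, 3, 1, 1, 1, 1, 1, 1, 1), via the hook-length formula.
# SYT of shape (4, 3, 1, 1, 1, 1, 1, 1, 1) = 6006

Hook-length formula: f^λ = n! / Π hook(c), product over all cells c of the Young diagram. For λ = (4, 3, 1, 1, 1, 1, 1, 1, 1), n = 14 boxes. Hook lengths by row (left-to-right, top-to-bottom): [12, 4, 3, 1]; [10, 2, 1]; [7]; [6]; [5]; [4]; [3]; [2]; [1]. Product of hooks = 14515200. So f^λ = 14! / 14515200 = 87178291200 / 14515200 = 6006.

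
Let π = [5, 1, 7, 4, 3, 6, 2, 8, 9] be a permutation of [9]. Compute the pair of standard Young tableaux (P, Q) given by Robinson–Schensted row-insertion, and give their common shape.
P = [1, 2, 6, 8, 9] / [3, 7] / [4] / [5];  Q = [1, 3, 6, 8, 9] / [2, 4] / [5] / [7];  common shape = (5, 2, 1, 1)

Row-insert the values π_1, π_2, … into P one at a time, bumping the leftmost entry strictly greater than the inserted value down to the next row. The recording tableau Q records, in position (i, j), the step at which that cell was added to P.
  Insert 5 (step 1): P = [5];  Q = [1]
  Insert 1 (step 2): P = [1] / [5];  Q = [1] / [2]
  Insert 7 (step 3): P = [1, 7] / [5];  Q = [1, 3] / [2]
  Insert 4 (step 4): P = [1, 4] / [5, 7];  Q = [1, 3] / [2, 4]
  Insert 3 (step 5): P = [1, 3] / [4, 7] / [5];  Q = [1, 3] / [2, 4] / [5]
  Insert 6 (step 6): P = [1, 3, 6] / [4, 7] / [5];  Q = [1, 3, 6] / [2, 4] / [5]
  Insert 2 (step 7): P = [1, 2, 6] / [3, 7] / [4] / [5];  Q = [1, 3, 6] / [2, 4] / [5] / [7]
  Insert 8 (step 8): P = [1, 2, 6, 8] / [3, 7] / [4] / [5];  Q = [1, 3, 6, 8] / [2, 4] / [5] / [7]
  Insert 9 (step 9): P = [1, 2, 6, 8, 9] / [3, 7] / [4] / [5];  Q = [1, 3, 6, 8, 9] / [2, 4] / [5] / [7]
Final shape: (5, 2, 1, 1).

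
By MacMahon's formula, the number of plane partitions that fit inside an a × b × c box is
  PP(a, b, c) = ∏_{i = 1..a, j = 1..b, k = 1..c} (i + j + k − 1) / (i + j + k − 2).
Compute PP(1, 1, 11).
PP(1, 1, 11) = 12

Evaluate the triple product over i = 1..1, j = 1..1, k = 1..11. The factors are (2/1) · (3/2) · (4/3) · (5/4) · (6/5) · (7/6) · (8/7) · (9/8) · … (11 factors total). The numerators and denominators telescope so the product is an integer; carrying out the multiplication exactly gives PP(1, 1, 11) = 12.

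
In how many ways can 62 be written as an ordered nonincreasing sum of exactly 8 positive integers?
p(62, 8 parts) = 46031

Partitions of n into exactly k parts are in bijection with partitions of n − k into at most k parts (subtract 1 from each part). So p(62, exactly 8) = p(54, parts ≤ 8). Computing via the recurrence p(m, j) = p(m, j−1) + p(m−j, j) gives 46031.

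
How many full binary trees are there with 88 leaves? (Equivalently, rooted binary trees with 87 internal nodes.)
C_87 = 16435314834665426797069144960762886143367590394940

These full binary trees are counted by the Catalan number C_n = (1/(n + 1)) · C(2n, n). For n = 87: C_87 = (1/88) · C(174, 87) = 1446307705450557558142084756547133980616347954754720/88 = 16435314834665426797069144960762886143367590394940.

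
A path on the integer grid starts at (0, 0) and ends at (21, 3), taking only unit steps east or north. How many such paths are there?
Number of paths = 2024

A monotone lattice path from (0, 0) to (21, 3) consists of 21 east steps and 3 north steps in some order, so it is determined by which 21 of the 24 steps are east. The count is C(24, 21) = 2024.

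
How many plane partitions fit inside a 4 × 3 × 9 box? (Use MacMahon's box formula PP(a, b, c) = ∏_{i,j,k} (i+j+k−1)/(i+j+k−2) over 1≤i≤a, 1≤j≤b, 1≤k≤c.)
PP(4, 3, 9) = 13026013

Evaluate the triple product over i = 1..4, j = 1..3, k = 1..9. The factors are (2/1) · (3/2) · (4/3) · (5/4) · (6/5) · (7/6) · (8/7) · (9/8) · … (108 factors total). The numerators and denominators telescope so the product is an integer; carrying out the multiplication exactly gives PP(4, 3, 9) = 13026013.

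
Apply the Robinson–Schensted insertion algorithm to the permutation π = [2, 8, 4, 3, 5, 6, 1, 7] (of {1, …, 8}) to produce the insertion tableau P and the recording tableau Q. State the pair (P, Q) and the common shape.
P = [1, 3, 5, 6, 7] / [2] / [4] / [8];  Q = [1, 2, 5, 6, 8] / [3] / [4] / [7];  common shape = (5, 1, 1, 1)

Row-insert the values π_1, π_2, … into P one at a time, bumping the leftmost entry strictly greater than the inserted value down to the next row. The recording tableau Q records, in position (i, j), the step at which that cell was added to P.
  Insert 2 (step 1): P = [2];  Q = [1]
  Insert 8 (step 2): P = [2, 8];  Q = [1, 2]
  Insert 4 (step 3): P = [2, 4] / [8];  Q = [1, 2] / [3]
  Insert 3 (step 4): P = [2, 3] / [4] / [8];  Q = [1, 2] / [3] / [4]
  Insert 5 (step 5): P = [2, 3, 5] / [4] / [8];  Q = [1, 2, 5] / [3] / [4]
  Insert 6 (step 6): P = [2, 3, 5, 6] / [4] / [8];  Q = [1, 2, 5, 6] / [3] / [4]
  Insert 1 (step 7): P = [1, 3, 5, 6] / [2] / [4] / [8];  Q = [1, 2, 5, 6] / [3] / [4] / [7]
  Insert 7 (step 8): P = [1, 3, 5, 6, 7] / [2] / [4] / [8];  Q = [1, 2, 5, 6, 8] / [3] / [4] / [7]
Final shape: (5, 1, 1, 1).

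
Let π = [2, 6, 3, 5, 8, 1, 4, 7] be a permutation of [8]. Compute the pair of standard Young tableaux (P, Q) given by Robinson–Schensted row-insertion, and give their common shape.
P = [1, 3, 4, 7] / [2, 5, 8] / [6];  Q = [1, 2, 4, 5] / [3, 7, 8] / [6];  common shape = (4, 3, 1)

Row-insert the values π_1, π_2, … into P one at a time, bumping the leftmost entry strictly greater than the inserted value down to the next row. The recording tableau Q records, in position (i, j), the step at which that cell was added to P.
  Insert 2 (step 1): P = [2];  Q = [1]
  Insert 6 (step 2): P = [2, 6];  Q = [1, 2]
  Insert 3 (step 3): P = [2, 3] / [6];  Q = [1, 2] / [3]
  Insert 5 (step 4): P = [2, 3, 5] / [6];  Q = [1, 2, 4] / [3]
  Insert 8 (step 5): P = [2, 3, 5, 8] / [6];  Q = [1, 2, 4, 5] / [3]
  Insert 1 (step 6): P = [1, 3, 5, 8] / [2] / [6];  Q = [1, 2, 4, 5] / [3] / [6]
  Insert 4 (step 7): P = [1, 3, 4, 8] / [2, 5] / [6];  Q = [1, 2, 4, 5] / [3, 7] / [6]
  Insert 7 (step 8): P = [1, 3, 4, 7] / [2, 5, 8] / [6];  Q = [1, 2, 4, 5] / [3, 7, 8] / [6]
Final shape: (4, 3, 1).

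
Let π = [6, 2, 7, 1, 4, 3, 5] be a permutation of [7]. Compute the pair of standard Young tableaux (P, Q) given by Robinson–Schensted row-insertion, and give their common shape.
P = [1, 3, 5] / [2, 4] / [6, 7];  Q = [1, 3, 7] / [2, 5] / [4, 6];  common shape = (3, 2, 2)

Row-insert the values π_1, π_2, … into P one at a time, bumping the leftmost entry strictly greater than the inserted value down to the next row. The recording tableau Q records, in position (i, j), the step at which that cell was added to P.
  Insert 6 (step 1): P = [6];  Q = [1]
  Insert 2 (step 2): P = [2] / [6];  Q = [1] / [2]
  Insert 7 (step 3): P = [2, 7] / [6];  Q = [1, 3] / [2]
  Insert 1 (step 4): P = [1, 7] / [2] / [6];  Q = [1, 3] / [2] / [4]
  Insert 4 (step 5): P = [1, 4] / [2, 7] / [6];  Q = [1, 3] / [2, 5] / [4]
  Insert 3 (step 6): P = [1, 3] / [2, 4] / [6, 7];  Q = [1, 3] / [2, 5] / [4, 6]
  Insert 5 (step 7): P = [1, 3, 5] / [2, 4] / [6, 7];  Q = [1, 3, 7] / [2, 5] / [4, 6]
Final shape: (3, 2, 2).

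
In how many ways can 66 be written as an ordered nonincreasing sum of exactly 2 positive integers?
p(66, 2 parts) = 33

Partitions of n into exactly k parts are in bijection with partitions of n − k into at most k parts (subtract 1 from each part). So p(66, exactly 2) = p(64, parts ≤ 2). Computing via the recurrence p(m, j) = p(m, j−1) + p(m−j, j) gives 33.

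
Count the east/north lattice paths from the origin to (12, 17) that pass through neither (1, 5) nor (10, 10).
Number of paths = 37564683

Inclusion–exclusion. Total paths: C(29, 12) = 51895935. Through P₁: C(6, 1)·C(23, 11) = 8112468. Through P₂: C(20, 10)·C(9, 2) = 6651216. Since P₁ is strictly southwest of P₂, a monotone path through both must visit P₁ then P₂; paths through both = C(6, 1)·C(14, 9)·C(9, 2) = 432432. Avoid both = 51895935 − 8112468 − 6651216 + 432432 = 37564683.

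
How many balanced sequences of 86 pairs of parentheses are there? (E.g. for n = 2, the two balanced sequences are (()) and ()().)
C_86 = 4180080073556524734514695828170907458428751314320

These balanced parentheses are counted by the Catalan number C_n = (1/(n + 1)) · C(2n, n). For n = 86: C_86 = (1/87) · C(172, 86) = 363666966399417651902778537050868948883301364345840/87 = 4180080073556524734514695828170907458428751314320.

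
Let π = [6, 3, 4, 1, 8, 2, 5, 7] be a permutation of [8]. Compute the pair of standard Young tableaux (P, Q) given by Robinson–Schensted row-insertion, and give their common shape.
P = [1, 2, 5, 7] / [3, 4, 8] / [6];  Q = [1, 3, 5, 8] / [2, 6, 7] / [4];  common shape = (4, 3, 1)

Row-insert the values π_1, π_2, … into P one at a time, bumping the leftmost entry strictly greater than the inserted value down to the next row. The recording tableau Q records, in position (i, j), the step at which that cell was added to P.
  Insert 6 (step 1): P = [6];  Q = [1]
  Insert 3 (step 2): P = [3] / [6];  Q = [1] / [2]
  Insert 4 (step 3): P = [3, 4] / [6];  Q = [1, 3] / [2]
  Insert 1 (step 4): P = [1, 4] / [3] / [6];  Q = [1, 3] / [2] / [4]
  Insert 8 (step 5): P = [1, 4, 8] / [3] / [6];  Q = [1, 3, 5] / [2] / [4]
  Insert 2 (step 6): P = [1, 2, 8] / [3, 4] / [6];  Q = [1, 3, 5] / [2, 6] / [4]
  Insert 5 (step 7): P = [1, 2, 5] / [3, 4, 8] / [6];  Q = [1, 3, 5] / [2, 6, 7] / [4]
  Insert 7 (step 8): P = [1, 2, 5, 7] / [3, 4, 8] / [6];  Q = [1, 3, 5, 8] / [2, 6, 7] / [4]
Final shape: (4, 3, 1).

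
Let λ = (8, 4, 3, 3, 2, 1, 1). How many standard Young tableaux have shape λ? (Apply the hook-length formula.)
# SYT of shape (8, 4, 3, 3, 2, 1, 1) = 3233230000

Hook-length formula: f^λ = n! / Π hook(c), product over all cells c of the Young diagram. For λ = (8, 4, 3, 3, 2, 1, 1), n = 22 boxes. Hook lengths by row (left-to-right, top-to-bottom): [14, 11, 9, 6, 4, 3, 2, 1]; [9, 6, 4, 1]; [7, 4, 2]; [6, 3, 1]; [4, 1]; [2]; [1]. Product of hooks = 347640201216. So f^λ = 22! / 347640201216 = 1124000727777607680000 / 347640201216 = 3233230000.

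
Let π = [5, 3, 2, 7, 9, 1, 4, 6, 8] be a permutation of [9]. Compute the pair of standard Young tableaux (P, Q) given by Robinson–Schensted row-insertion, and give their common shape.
P = [1, 4, 6, 8] / [2, 7, 9] / [3] / [5];  Q = [1, 4, 5, 9] / [2, 7, 8] / [3] / [6];  common shape = (4, 3, 1, 1)

Row-insert the values π_1, π_2, … into P one at a time, bumping the leftmost entry strictly greater than the inserted value down to the next row. The recording tableau Q records, in position (i, j), the step at which that cell was added to P.
  Insert 5 (step 1): P = [5];  Q = [1]
  Insert 3 (step 2): P = [3] / [5];  Q = [1] / [2]
  Insert 2 (step 3): P = [2] / [3] / [5];  Q = [1] / [2] / [3]
  Insert 7 (step 4): P = [2, 7] / [3] / [5];  Q = [1, 4] / [2] / [3]
  Insert 9 (step 5): P = [2, 7, 9] / [3] / [5];  Q = [1, 4, 5] / [2] / [3]
  Insert 1 (step 6): P = [1, 7, 9] / [2] / [3] / [5];  Q = [1, 4, 5] / [2] / [3] / [6]
  Insert 4 (step 7): P = [1, 4, 9] / [2, 7] / [3] / [5];  Q = [1, 4, 5] / [2, 7] / [3] / [6]
  Insert 6 (step 8): P = [1, 4, 6] / [2, 7, 9] / [3] / [5];  Q = [1, 4, 5] / [2, 7, 8] / [3] / [6]
  Insert 8 (step 9): P = [1, 4, 6, 8] / [2, 7, 9] / [3] / [5];  Q = [1, 4, 5, 9] / [2, 7, 8] / [3] / [6]
Final shape: (4, 3, 1, 1).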